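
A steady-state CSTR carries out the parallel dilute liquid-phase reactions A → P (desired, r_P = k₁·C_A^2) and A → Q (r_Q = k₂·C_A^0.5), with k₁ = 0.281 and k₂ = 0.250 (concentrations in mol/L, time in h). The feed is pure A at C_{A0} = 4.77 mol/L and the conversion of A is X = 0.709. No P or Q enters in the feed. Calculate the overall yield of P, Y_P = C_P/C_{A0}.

0.459

Exit C_A = C_{A0}(1−X) = 4.77×0.291 = 1.388 mol/L.
In a CSTR the entire volume is at exit conditions, so r_P = 0.281×1.388^2 = 0.5414 and r_Q = 0.250×1.388^0.5 = 0.2945.
Fraction of consumed A going to P: r_P/(r_P+r_Q) = 0.6477.
C_P = 0.6477·C_{A0}·X = 0.6477×4.77×0.709 = 2.19 mol/L; Y_P = C_P/C_{A0} = 0.459.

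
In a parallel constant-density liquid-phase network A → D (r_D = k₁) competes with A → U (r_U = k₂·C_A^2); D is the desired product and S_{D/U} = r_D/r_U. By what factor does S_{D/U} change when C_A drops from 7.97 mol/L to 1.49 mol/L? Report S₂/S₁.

28.6

S_{D/U} = (k₁/k₂)·C_A^-2, so S₂/S₁ = (C_{A,2}/C_{A,1})^-2.
= (1.49/7.97)^(-2) = (0.1870)^(-2) = 28.6.
Selectivity toward D rises as C_A falls — low-concentration operation is favoured.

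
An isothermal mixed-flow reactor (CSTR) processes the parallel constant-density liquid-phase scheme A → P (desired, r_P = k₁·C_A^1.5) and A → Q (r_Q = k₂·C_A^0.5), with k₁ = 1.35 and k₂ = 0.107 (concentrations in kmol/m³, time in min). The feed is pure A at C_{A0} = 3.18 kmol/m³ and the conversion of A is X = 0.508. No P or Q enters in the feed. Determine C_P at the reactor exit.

Exit C_A = C_{A0}(1−X) = 3.18×0.492 = 1.565 kmol/m³.
Rates in a CSTR are evaluated at the outlet concentration: r_P = 1.35×1.565^1.5 = 2.642, r_Q = 0.107×1.565^0.5 = 0.1338.
Fraction of consumed A going to P: r_P/(r_P+r_Q) = 0.9518.
C_P = 0.9518·C_{A0}·X = 0.9518×3.18×0.508 = 1.54 kmol/m³.

1.54 kmol/m³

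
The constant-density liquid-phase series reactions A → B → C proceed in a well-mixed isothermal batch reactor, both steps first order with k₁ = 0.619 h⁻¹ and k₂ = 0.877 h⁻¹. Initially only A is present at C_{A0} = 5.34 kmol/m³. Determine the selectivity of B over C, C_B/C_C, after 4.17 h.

0.149

Solving the coupled first-order balances gives C_B(t) = [k₁/(k₂−k₁)]·C_{A0}·(e^(−k₁t) − e^(−k₂t)).
e^(−k₁t) = e^(−0.619×4.17) = e^(−2.581) = 0.07568; e^(−k₂t) = e^(−3.657) = 0.02581.
C_B = 0.619×5.34/(0.877−0.619) × (0.07568−0.02581) = 12.81×0.04987 = 0.6390 kmol/m³.
C_A = C_{A0}e^(−k₁t) = 0.4041 kmol/m³, so C_C = C_{A0}−C_A−C_B = 4.297 kmol/m³; C_B/C_C = 0.149.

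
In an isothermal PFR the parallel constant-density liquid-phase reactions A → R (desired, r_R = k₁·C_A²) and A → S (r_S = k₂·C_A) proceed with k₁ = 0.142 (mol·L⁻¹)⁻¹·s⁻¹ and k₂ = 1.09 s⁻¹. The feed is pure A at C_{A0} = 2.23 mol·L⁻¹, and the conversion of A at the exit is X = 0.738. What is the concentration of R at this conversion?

0.251 mol·L⁻¹

C_A = C_{A0}(1−X) = 0.5843 mol·L⁻¹.
Along a PFR/batch, dC_S/dC_A = −r_S/(r_R+r_S) = −k₂/(k₂+k₁·C_A).
Integrating from C_{A0} to C_A: C_S = (1.09/0.142)·ln[(1.09+0.142·2.23)/(1.09+0.142·0.584)] = 7.676·ln(1.407/1.173) = 1.395 mol·L⁻¹.
Then C_R = (C_{A0}−C_A) − C_S = 1.646 − 1.395 = 0.2511 mol·L⁻¹.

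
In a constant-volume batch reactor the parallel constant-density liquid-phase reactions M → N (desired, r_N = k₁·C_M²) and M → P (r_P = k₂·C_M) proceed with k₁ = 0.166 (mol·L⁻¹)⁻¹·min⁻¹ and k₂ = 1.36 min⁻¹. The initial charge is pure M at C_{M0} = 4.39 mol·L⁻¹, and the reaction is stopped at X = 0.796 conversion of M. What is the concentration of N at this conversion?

0.829 mol·L⁻¹

C_M = C_{M0}(1−X) = 0.8956 mol·L⁻¹.
Along a PFR/batch, dC_P/dC_M = −r_P/(r_N+r_P) = −k₂/(k₂+k₁·C_M).
Integrating from C_{M0} to C_M: C_P = (1.36/0.166)·ln[(1.36+0.166·4.39)/(1.36+0.166·0.896)] = 8.193·ln(2.089/1.509) = 2.665 mol·L⁻¹.
Then C_N = (C_{M0}−C_M) − C_P = 3.494 − 2.665 = 0.8290 mol·L⁻¹.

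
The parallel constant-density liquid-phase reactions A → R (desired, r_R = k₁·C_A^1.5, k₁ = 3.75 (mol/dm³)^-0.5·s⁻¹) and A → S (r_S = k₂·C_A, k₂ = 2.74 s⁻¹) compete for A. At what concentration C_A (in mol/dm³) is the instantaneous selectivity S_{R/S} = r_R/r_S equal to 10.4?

S_{R/S} = (k₁/k₂)·C_A^0.5 ⇒ C_A = (S·k₂/k₁)^(2).
= (10.4×2.74/3.75)^(2) = (7.599)^(2) = 57.7 mol/dm³.

57.7 mol/dm³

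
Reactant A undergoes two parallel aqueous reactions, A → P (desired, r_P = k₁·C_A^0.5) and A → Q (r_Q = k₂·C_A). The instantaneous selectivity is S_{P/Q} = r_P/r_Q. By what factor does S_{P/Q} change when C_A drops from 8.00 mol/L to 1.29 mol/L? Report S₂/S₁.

2.49

S_{P/Q} = (k₁/k₂)·C_A^-0.5, so S₂/S₁ = (C_{A,2}/C_{A,1})^-0.5.
= (1.29/8.00)^(-0.5) = (0.1613)^(-0.5) = 2.49.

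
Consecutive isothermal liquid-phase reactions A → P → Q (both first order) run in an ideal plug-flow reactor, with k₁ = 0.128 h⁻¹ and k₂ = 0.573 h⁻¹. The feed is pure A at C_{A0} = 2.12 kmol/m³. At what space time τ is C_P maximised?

3.37 h

For first-order series the maximum of C_P occurs at τ_opt = ln(k₂/k₁)/(k₂−k₁).
= ln(0.573/0.128)/(0.573−0.128) = ln(4.477)/0.4450 = 1.499/0.4450 = 3.37 h.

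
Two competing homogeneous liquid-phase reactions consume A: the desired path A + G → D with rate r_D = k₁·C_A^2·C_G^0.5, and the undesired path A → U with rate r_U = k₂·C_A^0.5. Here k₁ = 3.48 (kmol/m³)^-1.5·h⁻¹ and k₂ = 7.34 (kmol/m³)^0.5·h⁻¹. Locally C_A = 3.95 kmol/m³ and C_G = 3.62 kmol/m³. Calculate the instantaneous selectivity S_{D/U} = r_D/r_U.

S_{D/U} = r_D/r_U = (k₁·C_A^2·C_G^0.5)/(k₂·C_A^0.5) = (k₁/k₂)·C_A^1.5·C_G^0.5.
= (3.48×3.950^2×3.620^0.5) / (7.34×3.950^0.5) = 103.3/14.59 = 7.08.
Since the desired path is higher order in A, keeping C_A high (PFR or concentrated feed) favours D.

7.08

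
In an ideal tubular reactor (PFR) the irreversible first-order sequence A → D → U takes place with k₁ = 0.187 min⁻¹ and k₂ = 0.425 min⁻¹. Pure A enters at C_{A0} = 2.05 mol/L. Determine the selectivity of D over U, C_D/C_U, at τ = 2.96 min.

The intermediate concentration in a first-order A→B→C sequence is C_D = k₁C_{A0}(e^(−k₁τ) − e^(−k₂τ))/(k₂−k₁).
e^(−k₁τ) = e^(−0.187×2.96) = e^(−0.5535) = 0.5749; e^(−k₂τ) = e^(−1.258) = 0.2842.
C_D = 0.187×2.05/(0.425−0.187) × (0.5749−0.2842) = 1.611×0.2907 = 0.4682 mol/L.
C_A = C_{A0}e^(−k₁τ) = 1.179 mol/L, so C_U = C_{A0}−C_A−C_D = 0.4032 mol/L; C_D/C_U = 1.16.

1.16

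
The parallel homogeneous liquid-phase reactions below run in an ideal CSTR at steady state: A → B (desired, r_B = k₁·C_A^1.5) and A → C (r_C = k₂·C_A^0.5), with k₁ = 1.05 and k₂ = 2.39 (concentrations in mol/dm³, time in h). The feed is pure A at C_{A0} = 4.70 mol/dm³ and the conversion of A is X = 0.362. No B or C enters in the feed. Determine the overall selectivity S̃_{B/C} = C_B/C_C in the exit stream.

Exit C_A = C_{A0}(1−X) = 4.70×0.638 = 2.999 mol/dm³.
A CSTR operates uniformly at the exit composition, giving r_B = 5.452 and r_C = 4.139 (each k·C_A^n at C_A = 2.999).
Overall selectivity = C_B/C_C = r_Bτ/(r_Cτ) = r_B/r_C = 1.32.

1.32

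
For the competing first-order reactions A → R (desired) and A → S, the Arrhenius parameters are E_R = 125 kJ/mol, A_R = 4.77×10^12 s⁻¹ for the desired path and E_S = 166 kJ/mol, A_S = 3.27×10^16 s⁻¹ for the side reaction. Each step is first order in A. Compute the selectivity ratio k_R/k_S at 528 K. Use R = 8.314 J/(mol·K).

With equal orders, S_{R/S} = k_R/k_S = (A_R/A_S)·exp[(E_S−E_R)/(RT)].
(E_S−E_R)/(RT) = (166−125)×10³/(8.314×528) = 41000/4390 = 9.340.
k_R/k_S = (4.77×10^12/3.27×10^16)·exp(9.340) = 1.459×10^-4 × 11383 = 1.66.
Since E_R < E_S, lowering the temperature improves selectivity toward R.

1.66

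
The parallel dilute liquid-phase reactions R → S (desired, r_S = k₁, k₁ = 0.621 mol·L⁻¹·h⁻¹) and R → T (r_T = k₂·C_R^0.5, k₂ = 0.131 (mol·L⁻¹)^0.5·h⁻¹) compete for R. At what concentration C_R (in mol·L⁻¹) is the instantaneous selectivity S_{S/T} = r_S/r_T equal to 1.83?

6.71 mol·L⁻¹

S_{S/T} = (k₁/k₂)·C_R^-0.5 ⇒ C_R = (S·k₂/k₁)^(-2).
= (1.83×0.131/0.621)^(-2) = (0.3860)^(-2) = 6.71 mol·L⁻¹.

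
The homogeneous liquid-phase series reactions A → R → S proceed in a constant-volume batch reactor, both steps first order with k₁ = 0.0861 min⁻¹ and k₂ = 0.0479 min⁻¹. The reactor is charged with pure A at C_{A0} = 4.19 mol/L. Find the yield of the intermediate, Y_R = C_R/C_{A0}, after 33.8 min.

0.324

Solving the coupled first-order balances gives C_R(t) = [k₁/(k₂−k₁)]·C_{A0}·(e^(−k₁t) − e^(−k₂t)).
e^(−k₁t) = e^(−0.0861×33.8) = e^(−2.910) = 0.05447; e^(−k₂t) = e^(−1.619) = 0.1981.
C_R = 0.0861×4.19/(0.0479−0.0861) × (0.05447−0.1981) = (-9.444)×(-0.1436) = 1.356 mol/L.
Y_R = C_R/C_{A0} = 1.356/4.19 = 0.324.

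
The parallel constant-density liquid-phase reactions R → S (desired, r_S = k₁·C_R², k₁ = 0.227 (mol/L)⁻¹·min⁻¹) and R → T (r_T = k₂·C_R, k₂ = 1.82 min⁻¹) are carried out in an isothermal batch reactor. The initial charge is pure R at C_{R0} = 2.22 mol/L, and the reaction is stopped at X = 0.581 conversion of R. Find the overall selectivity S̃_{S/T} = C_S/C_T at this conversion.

0.195

C_R = C_{R0}(1−X) = 0.9302 mol/L.
Along a PFR/batch, dC_T/dC_R = −r_T/(r_S+r_T) = −k₂/(k₂+k₁·C_R).
Integrating from C_{R0} to C_R: C_T = (1.82/0.227)·ln[(1.82+0.227·2.22)/(1.82+0.227·0.930)] = 8.018·ln(2.324/2.031) = 1.080 mol/L.
Then C_S = (C_{R0}−C_R) − C_T = 1.290 − 1.080 = 0.2102 mol/L.
S̃_{S/T} = C_S/C_T = 0.2102/1.080 = 0.195.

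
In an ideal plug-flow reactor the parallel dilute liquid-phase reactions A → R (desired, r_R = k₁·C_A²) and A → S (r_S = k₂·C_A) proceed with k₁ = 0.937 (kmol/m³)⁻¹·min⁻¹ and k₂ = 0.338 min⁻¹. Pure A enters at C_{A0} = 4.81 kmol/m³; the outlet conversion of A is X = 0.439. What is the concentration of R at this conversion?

1.92 kmol/m³

C_A = C_{A0}(1−X) = 2.698 kmol/m³.
Along a PFR/batch, dC_S/dC_A = −r_S/(r_R+r_S) = −k₂/(k₂+k₁·C_A).
Integrating from C_{A0} to C_A: C_S = (0.338/0.937)·ln[(0.338+0.937·4.81)/(0.338+0.937·2.70)] = 0.3607·ln(4.845/2.866) = 0.1893 kmol/m³.
Then C_R = (C_{A0}−C_A) − C_S = 2.112 − 0.1893 = 1.922 kmol/m³.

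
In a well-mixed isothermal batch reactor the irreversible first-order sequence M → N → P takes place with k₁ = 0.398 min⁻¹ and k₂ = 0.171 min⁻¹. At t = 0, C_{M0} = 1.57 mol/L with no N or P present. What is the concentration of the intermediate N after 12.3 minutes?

0.315 mol/L

For first-order series with pure M initially, C_N(t) = k₁C_{M0}/(k₂−k₁)·(e^(−k₁t) − e^(−k₂t)).
e^(−k₁t) = e^(−0.398×12.3) = e^(−4.895) = 0.007481; e^(−k₂t) = e^(−2.103) = 0.1221.
C_N = 0.398×1.57/(0.171−0.398) × (0.007481−0.1221) = (-2.753)×(-0.1146) = 0.3154 mol/L.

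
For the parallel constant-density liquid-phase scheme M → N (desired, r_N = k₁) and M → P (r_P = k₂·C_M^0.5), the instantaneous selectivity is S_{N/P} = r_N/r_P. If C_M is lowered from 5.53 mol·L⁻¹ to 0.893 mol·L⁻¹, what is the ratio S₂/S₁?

2.49

S_{N/P} = (k₁/k₂)·C_M^-0.5, so S₂/S₁ = (C_{M,2}/C_{M,1})^-0.5.
= (0.893/5.53)^(-0.5) = (0.1615)^(-0.5) = 2.49.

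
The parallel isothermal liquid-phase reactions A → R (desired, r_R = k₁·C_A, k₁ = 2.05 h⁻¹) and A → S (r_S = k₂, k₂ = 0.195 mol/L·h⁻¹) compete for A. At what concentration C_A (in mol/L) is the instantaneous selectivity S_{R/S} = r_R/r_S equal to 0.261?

S_{R/S} = (k₁/k₂)·C_A ⇒ C_A = S·k₂/k₁.
= 0.261×0.195/2.05 = 0.0248 mol/L.

0.0248 mol/L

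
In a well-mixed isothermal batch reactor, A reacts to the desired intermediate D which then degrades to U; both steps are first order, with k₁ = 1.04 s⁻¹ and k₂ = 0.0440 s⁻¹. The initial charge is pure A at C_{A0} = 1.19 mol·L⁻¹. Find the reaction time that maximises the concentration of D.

Setting dC_D/dt = 0 gives t_opt = ln(k₂/k₁)/(k₂−k₁).
= ln(0.0440/1.04)/(0.0440−1.04) = ln(0.04231)/-0.9960 = -3.163/-0.9960 = 3.18 s.

3.18 s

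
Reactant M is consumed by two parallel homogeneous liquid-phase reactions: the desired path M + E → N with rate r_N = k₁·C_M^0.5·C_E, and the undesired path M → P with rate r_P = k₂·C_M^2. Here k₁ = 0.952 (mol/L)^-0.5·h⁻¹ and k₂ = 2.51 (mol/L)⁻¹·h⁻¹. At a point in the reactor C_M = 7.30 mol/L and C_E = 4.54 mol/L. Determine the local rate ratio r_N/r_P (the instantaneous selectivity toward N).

S_{N/P} = r_N/r_P = (k₁·C_M^0.5·C_E)/(k₂·C_M^2) = (k₁/k₂)·C_M^-1.5·C_E.
= (0.952×7.300^0.5×4.540) / (2.51×7.300^2) = 11.68/133.8 = 0.0873.

0.0873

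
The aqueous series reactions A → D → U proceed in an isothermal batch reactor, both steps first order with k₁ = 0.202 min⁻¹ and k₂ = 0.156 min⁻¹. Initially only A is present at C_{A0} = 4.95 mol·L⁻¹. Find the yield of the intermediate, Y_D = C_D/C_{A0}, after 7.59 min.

0.396

The intermediate concentration in a first-order A→B→C sequence is C_D = k₁C_{A0}(e^(−k₁t) − e^(−k₂t))/(k₂−k₁).
e^(−k₁t) = e^(−0.202×7.59) = e^(−1.533) = 0.2158; e^(−k₂t) = e^(−1.184) = 0.3060.
C_D = 0.202×4.95/(0.156−0.202) × (0.2158−0.3060) = (-21.74)×(-0.09019) = 1.960 mol·L⁻¹.
Y_D = C_D/C_{A0} = 1.960/4.95 = 0.396.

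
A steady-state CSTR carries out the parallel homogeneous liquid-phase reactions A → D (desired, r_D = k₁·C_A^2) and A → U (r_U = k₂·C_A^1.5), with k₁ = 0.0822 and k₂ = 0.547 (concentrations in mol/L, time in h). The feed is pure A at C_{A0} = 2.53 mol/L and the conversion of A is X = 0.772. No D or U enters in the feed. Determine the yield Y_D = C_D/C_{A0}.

Exit C_A = C_{A0}(1−X) = 2.53×0.228 = 0.5768 mol/L.
In a CSTR the entire volume is at exit conditions, so r_D = 0.0822×0.5768^2 = 0.02735 and r_U = 0.547×0.5768^1.5 = 0.2396.
Fraction of consumed A going to D: r_D/(r_D+r_U) = 0.1024.
C_D = 0.1024·C_{A0}·X = 0.1024×2.53×0.772 = 0.200 mol/L; Y_D = C_D/C_{A0} = 0.0791.

0.0791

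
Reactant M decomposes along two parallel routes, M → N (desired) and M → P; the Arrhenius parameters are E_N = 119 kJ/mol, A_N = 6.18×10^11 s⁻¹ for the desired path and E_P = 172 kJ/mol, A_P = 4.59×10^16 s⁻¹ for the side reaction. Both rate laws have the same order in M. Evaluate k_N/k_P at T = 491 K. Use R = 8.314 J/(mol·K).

5.86

Since both paths have the same order in M, the concentration cancels and S_{N/P} = k_N/k_P = (A_N/A_P)·exp[(E_P−E_N)/(RT)].
(E_P−E_N)/(RT) = (172−119)×10³/(8.314×491) = 53000/4082 = 12.98.
k_N/k_P = (6.18×10^11/4.59×10^16)·exp(12.98) = 1.346×10^-5 × 4.351×10^5 = 5.86.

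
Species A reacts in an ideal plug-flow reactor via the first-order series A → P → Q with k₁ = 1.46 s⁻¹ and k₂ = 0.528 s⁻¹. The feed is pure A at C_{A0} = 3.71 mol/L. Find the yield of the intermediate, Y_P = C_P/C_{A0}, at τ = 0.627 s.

0.498

The intermediate concentration in a first-order A→B→C sequence is C_P = k₁C_{A0}(e^(−k₁τ) − e^(−k₂τ))/(k₂−k₁).
e^(−k₁τ) = e^(−1.46×0.627) = e^(−0.9154) = 0.4003; e^(−k₂τ) = e^(−0.3311) = 0.7182.
C_P = 1.46×3.71/(0.528−1.46) × (0.4003−0.7182) = (-5.812)×(-0.3178) = 1.847 mol/L.
Y_P = C_P/C_{A0} = 1.847/3.71 = 0.498.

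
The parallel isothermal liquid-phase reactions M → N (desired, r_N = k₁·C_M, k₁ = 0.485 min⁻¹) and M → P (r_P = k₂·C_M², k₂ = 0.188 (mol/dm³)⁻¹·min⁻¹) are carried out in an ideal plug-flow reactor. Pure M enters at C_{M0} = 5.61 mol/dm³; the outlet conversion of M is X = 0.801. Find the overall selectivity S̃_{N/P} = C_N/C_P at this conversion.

C_M = C_{M0}(1−X) = 1.116 mol/dm³.
Along a PFR/batch, dC_N/dC_M = −r_N/(r_N+r_P) = −k₁/(k₁+k₂·C_M).
Integrating from C_{M0} to C_M: C_N = (0.485/0.188)·ln[(0.485+0.188·5.61)/(0.485+0.188·1.12)] = 2.580·ln(1.540/0.6949) = 2.052 mol/dm³.
C_P = (C_{M0}−C_M)−C_N = 2.441 mol/dm³; S̃_{N/P} = 2.052/2.441 = 0.841.

0.841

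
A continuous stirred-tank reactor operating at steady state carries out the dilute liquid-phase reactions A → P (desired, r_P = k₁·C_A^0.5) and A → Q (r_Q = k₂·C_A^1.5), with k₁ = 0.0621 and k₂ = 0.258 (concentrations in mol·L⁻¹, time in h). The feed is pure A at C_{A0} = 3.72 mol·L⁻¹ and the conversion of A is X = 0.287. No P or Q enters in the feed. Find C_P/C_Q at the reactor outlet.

Exit C_A = C_{A0}(1−X) = 3.72×0.713 = 2.652 mol·L⁻¹.
In a CSTR the entire volume is at exit conditions, so r_P = 0.0621×2.652^0.5 = 0.1011 and r_Q = 0.258×2.652^1.5 = 1.114.
Overall selectivity = C_P/C_Q = r_Pτ/(r_Qτ) = r_P/r_Q = 0.0907.

0.0907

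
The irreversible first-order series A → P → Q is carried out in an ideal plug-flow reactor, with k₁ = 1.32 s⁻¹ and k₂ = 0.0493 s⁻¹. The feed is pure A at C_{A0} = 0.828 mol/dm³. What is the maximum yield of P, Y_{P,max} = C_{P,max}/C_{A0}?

At the optimum, C_{P,max}/C_{A0} = (k₁/k₂)^[k₂/(k₂−k₁)].
= (1.32/0.0493)^(0.0493/(0.0493−1.32)) = (26.77)^(-0.03880) = 0.8803.

0.880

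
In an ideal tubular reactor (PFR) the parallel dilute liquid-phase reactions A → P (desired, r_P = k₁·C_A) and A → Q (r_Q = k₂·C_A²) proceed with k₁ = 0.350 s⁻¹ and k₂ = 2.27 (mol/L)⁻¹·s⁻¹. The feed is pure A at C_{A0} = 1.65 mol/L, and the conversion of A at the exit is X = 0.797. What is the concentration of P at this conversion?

0.201 mol/L

C_A = C_{A0}(1−X) = 0.3349 mol/L.
Along a PFR/batch, dC_P/dC_A = −r_P/(r_P+r_Q) = −k₁/(k₁+k₂·C_A).
Integrating from C_{A0} to C_A: C_P = (0.350/2.27)·ln[(0.350+2.27·1.65)/(0.350+2.27·0.335)] = 0.1542·ln(4.095/1.110) = 0.2012 mol/L.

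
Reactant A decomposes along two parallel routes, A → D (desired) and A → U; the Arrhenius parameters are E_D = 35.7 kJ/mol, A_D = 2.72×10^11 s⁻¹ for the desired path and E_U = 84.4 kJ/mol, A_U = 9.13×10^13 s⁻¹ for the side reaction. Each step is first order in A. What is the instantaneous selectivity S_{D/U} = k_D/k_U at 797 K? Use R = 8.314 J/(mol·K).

Since both paths have the same order in A, the concentration cancels and S_{D/U} = k_D/k_U = (A_D/A_U)·exp[(E_U−E_D)/(RT)].
(E_U−E_D)/(RT) = (84.4−35.7)×10³/(8.314×797) = 48700/6626 = 7.350.
k_D/k_U = (2.72×10^11/9.13×10^13)·exp(7.350) = 0.002979 × 1555 = 4.63.
Since E_D < E_U, lowering the temperature improves selectivity toward D.

4.63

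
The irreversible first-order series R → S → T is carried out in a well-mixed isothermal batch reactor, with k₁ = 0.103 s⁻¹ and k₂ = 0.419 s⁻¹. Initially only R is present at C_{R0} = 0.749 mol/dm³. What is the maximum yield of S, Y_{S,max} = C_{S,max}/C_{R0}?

For a first-order series the maximum intermediate yield is C_{S,max}/C_{R0} = (k₁/k₂)^[k₂/(k₂−k₁)].
= (0.103/0.419)^(0.419/(0.419−0.103)) = (0.2458)^(1.326) = 0.1556.

0.156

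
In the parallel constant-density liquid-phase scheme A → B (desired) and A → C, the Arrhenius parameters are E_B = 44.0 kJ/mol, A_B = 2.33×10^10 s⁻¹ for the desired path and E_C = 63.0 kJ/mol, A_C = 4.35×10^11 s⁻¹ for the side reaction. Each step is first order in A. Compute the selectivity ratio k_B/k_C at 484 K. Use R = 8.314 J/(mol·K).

With equal orders, S_{B/C} = k_B/k_C = (A_B/A_C)·exp[(E_C−E_B)/(RT)].
(E_C−E_B)/(RT) = (63.0−44.0)×10³/(8.314×484) = 19000/4024 = 4.722.
k_B/k_C = (2.33×10^10/4.35×10^11)·exp(4.722) = 0.05356 × 112.4 = 6.02.

6.02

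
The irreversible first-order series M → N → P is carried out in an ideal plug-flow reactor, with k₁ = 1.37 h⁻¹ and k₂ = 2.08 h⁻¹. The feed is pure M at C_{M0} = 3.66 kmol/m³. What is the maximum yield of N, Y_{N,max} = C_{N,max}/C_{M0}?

For a first-order series the maximum intermediate yield is C_{N,max}/C_{M0} = (k₁/k₂)^[k₂/(k₂−k₁)].
= (1.37/2.08)^(2.08/(2.08−1.37)) = (0.6587)^(2.930) = 0.2943.

0.294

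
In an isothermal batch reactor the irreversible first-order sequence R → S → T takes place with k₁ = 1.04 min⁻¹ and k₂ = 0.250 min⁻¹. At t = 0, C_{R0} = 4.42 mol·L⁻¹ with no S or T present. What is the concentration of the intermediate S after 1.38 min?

2.74 mol·L⁻¹

The intermediate concentration in a first-order A→B→C sequence is C_S = k₁C_{R0}(e^(−k₁t) − e^(−k₂t))/(k₂−k₁).
e^(−k₁t) = e^(−1.04×1.38) = e^(−1.435) = 0.2381; e^(−k₂t) = e^(−0.3450) = 0.7082.
C_S = 1.04×4.42/(0.250−1.04) × (0.2381−0.7082) = (-5.819)×(-0.4702) = 2.736 mol·L⁻¹.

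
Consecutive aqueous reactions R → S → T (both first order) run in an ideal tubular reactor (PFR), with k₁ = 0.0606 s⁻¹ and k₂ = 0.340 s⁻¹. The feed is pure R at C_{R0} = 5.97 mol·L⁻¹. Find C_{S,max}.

For a first-order series the maximum intermediate yield is C_{S,max}/C_{R0} = (k₁/k₂)^[k₂/(k₂−k₁)].
= (0.0606/0.340)^(0.340/(0.340−0.0606)) = (0.1782)^(1.217) = 0.1226.
C_{S,max} = 0.1226×5.97 = 0.732 mol·L⁻¹.

0.732 mol·L⁻¹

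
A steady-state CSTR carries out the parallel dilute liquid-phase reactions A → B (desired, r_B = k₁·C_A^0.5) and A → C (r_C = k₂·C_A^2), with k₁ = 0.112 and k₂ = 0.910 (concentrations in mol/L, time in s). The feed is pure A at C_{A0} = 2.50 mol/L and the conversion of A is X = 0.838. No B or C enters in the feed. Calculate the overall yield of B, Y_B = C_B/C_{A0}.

Exit C_A = C_{A0}(1−X) = 2.50×0.162 = 0.4050 mol/L.
In a CSTR the entire volume is at exit conditions, so r_B = 0.112×0.4050^0.5 = 0.07128 and r_C = 0.910×0.4050^2 = 0.1493.
Fraction of consumed A going to B: r_B/(r_B+r_C) = 0.3232.
C_B = 0.3232·C_{A0}·X = 0.3232×2.50×0.838 = 0.677 mol/L; Y_B = C_B/C_{A0} = 0.271.

0.271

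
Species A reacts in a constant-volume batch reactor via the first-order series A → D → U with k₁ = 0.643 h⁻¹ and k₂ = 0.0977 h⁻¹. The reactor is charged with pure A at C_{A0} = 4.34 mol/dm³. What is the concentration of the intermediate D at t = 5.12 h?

2.91 mol/dm³

The intermediate concentration in a first-order A→B→C sequence is C_D = k₁C_{A0}(e^(−k₁t) − e^(−k₂t))/(k₂−k₁).
e^(−k₁t) = e^(−0.643×5.12) = e^(−3.292) = 0.03717; e^(−k₂t) = e^(−0.5002) = 0.6064.
C_D = 0.643×4.34/(0.0977−0.643) × (0.03717−0.6064) = (-5.118)×(-0.5692) = 2.913 mol/dm³.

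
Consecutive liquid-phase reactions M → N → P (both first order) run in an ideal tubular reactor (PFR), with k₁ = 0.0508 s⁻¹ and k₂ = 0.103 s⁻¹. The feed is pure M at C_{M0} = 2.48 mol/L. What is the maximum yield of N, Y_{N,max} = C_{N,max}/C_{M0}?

For a first-order series the maximum intermediate yield is C_{N,max}/C_{M0} = (k₁/k₂)^[k₂/(k₂−k₁)].
= (0.0508/0.103)^(0.103/(0.103−0.0508)) = (0.4932)^(1.973) = 0.2479.

0.248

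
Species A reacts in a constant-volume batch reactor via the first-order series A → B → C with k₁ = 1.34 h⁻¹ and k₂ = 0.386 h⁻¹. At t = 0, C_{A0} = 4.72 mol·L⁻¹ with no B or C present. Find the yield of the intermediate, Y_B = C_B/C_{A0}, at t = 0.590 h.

The intermediate concentration in a first-order A→B→C sequence is C_B = k₁C_{A0}(e^(−k₁t) − e^(−k₂t))/(k₂−k₁).
e^(−k₁t) = e^(−1.34×0.590) = e^(−0.7906) = 0.4536; e^(−k₂t) = e^(−0.2277) = 0.7963.
C_B = 1.34×4.72/(0.386−1.34) × (0.4536−0.7963) = (-6.630)×(-0.3428) = 2.272 mol·L⁻¹.
Y_B = C_B/C_{A0} = 2.272/4.72 = 0.481.

0.481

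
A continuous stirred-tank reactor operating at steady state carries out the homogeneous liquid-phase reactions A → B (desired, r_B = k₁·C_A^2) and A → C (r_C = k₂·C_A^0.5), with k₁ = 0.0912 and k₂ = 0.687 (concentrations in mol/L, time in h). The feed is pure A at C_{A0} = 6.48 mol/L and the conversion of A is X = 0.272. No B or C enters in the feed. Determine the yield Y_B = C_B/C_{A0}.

Exit C_A = C_{A0}(1−X) = 6.48×0.728 = 4.717 mol/L.
Rates in a CSTR are evaluated at the outlet concentration: r_B = 0.0912×4.717^2 = 2.030, r_C = 0.687×4.717^0.5 = 1.492.
Fraction of consumed A going to B: r_B/(r_B+r_C) = 0.5763.
C_B = 0.5763·C_{A0}·X = 0.5763×6.48×0.272 = 1.02 mol/L; Y_B = C_B/C_{A0} = 0.157.

0.157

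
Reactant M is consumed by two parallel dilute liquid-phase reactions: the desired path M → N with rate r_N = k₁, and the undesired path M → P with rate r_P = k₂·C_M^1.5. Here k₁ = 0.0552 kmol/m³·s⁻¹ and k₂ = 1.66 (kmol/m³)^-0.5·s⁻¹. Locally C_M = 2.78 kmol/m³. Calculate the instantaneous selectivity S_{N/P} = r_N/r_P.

0.00717

S_{N/P} = r_N/r_P = (k₁)/(k₂·C_M^1.5) = (k₁/k₂)·C_M^-1.5.
= (0.0552) / (1.66×2.780^1.5) = 0.05520/7.694 = 0.00717.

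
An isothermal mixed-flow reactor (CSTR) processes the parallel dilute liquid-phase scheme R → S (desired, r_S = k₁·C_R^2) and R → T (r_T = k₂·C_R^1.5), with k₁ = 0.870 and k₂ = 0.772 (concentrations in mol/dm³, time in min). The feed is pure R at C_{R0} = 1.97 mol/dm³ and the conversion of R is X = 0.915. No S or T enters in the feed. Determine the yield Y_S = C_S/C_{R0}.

0.289

Exit C_R = C_{R0}(1−X) = 1.97×0.0850 = 0.1674 mol/dm³.
A CSTR operates uniformly at the exit composition, giving r_S = 0.02439 and r_T = 0.05290 (each k·C_R^n at C_R = 0.1674).
Fraction of consumed R going to S: r_S/(r_S+r_T) = 0.3156.
C_S = 0.3156·C_{R0}·X = 0.3156×1.97×0.915 = 0.569 mol/dm³; Y_S = C_S/C_{R0} = 0.289.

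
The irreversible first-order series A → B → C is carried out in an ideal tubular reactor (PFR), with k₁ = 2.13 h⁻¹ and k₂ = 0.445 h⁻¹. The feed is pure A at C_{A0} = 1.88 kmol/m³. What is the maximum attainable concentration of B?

1.24 kmol/m³

For a first-order series the maximum intermediate yield is C_{B,max}/C_{A0} = (k₁/k₂)^[k₂/(k₂−k₁)].
= (2.13/0.445)^(0.445/(0.445−2.13)) = (4.787)^(-0.2641) = 0.6613.
C_{B,max} = 0.6613×1.88 = 1.24 kmol/m³.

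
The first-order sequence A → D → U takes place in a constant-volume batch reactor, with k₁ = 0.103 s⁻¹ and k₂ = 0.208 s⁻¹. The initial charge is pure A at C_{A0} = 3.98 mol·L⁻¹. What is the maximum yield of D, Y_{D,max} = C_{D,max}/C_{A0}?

0.249

At the optimum, C_{D,max}/C_{A0} = (k₁/k₂)^[k₂/(k₂−k₁)].
= (0.103/0.208)^(0.208/(0.208−0.103)) = (0.4952)^(1.981) = 0.2485.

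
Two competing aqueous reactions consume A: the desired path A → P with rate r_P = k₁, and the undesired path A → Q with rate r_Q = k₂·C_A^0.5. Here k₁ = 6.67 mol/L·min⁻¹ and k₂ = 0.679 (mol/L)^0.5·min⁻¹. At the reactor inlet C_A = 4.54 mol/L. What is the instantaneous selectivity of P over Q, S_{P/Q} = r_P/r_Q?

S_{P/Q} = r_P/r_Q = (k₁)/(k₂·C_A^0.5) = (k₁/k₂)·C_A^-0.5.
= (6.67) / (0.679×4.540^0.5) = 6.670/1.447 = 4.61.

4.61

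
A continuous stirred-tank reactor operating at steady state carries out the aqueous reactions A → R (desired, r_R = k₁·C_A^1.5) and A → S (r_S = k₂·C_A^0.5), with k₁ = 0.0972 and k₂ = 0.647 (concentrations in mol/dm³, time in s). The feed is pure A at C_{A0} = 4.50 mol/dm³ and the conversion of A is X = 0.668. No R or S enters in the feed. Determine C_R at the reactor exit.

Exit C_A = C_{A0}(1−X) = 4.50×0.332 = 1.494 mol/dm³.
A CSTR operates uniformly at the exit composition, giving r_R = 0.1775 and r_S = 0.7908 (each k·C_A^n at C_A = 1.494).
Fraction of consumed A going to R: r_R/(r_R+r_S) = 0.1833.
C_R = 0.1833·C_{A0}·X = 0.1833×4.50×0.668 = 0.551 mol/dm³.

0.551 mol/dm³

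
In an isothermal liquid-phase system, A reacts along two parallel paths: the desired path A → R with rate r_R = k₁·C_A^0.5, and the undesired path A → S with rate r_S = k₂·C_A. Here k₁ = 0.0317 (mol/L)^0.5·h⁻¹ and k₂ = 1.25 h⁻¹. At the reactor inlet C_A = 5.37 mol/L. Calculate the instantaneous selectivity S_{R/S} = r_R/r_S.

S_{R/S} = r_R/r_S = (k₁·C_A^0.5)/(k₂·C_A) = (k₁/k₂)·C_A^-0.5.
= (0.0317×5.370^0.5) / (1.25×5.370) = 0.07346/6.713 = 0.0109.

0.0109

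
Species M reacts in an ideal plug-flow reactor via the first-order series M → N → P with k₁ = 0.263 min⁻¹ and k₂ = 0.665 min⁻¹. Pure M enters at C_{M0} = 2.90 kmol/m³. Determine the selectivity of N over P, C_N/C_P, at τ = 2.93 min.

0.639

Solving the coupled first-order balances gives C_N(τ) = [k₁/(k₂−k₁)]·C_{M0}·(e^(−k₁τ) − e^(−k₂τ)).
e^(−k₁τ) = e^(−0.263×2.93) = e^(−0.7706) = 0.4627; e^(−k₂τ) = e^(−1.948) = 0.1425.
C_N = 0.263×2.90/(0.665−0.263) × (0.4627−0.1425) = 1.897×0.3202 = 0.6076 kmol/m³.
C_M = C_{M0}e^(−k₁τ) = 1.342 kmol/m³, so C_P = C_{M0}−C_M−C_N = 0.9505 kmol/m³; C_N/C_P = 0.639.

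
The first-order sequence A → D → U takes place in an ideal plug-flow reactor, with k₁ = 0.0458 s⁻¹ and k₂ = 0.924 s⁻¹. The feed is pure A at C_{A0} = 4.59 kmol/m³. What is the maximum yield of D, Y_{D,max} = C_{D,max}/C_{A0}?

Evaluating C_D at τ_opt = ln(k₂/k₁)/(k₂−k₁) gives C_{D,max}/C_{A0} = (k₁/k₂)^[k₂/(k₂−k₁)].
= (0.0458/0.924)^(0.924/(0.924−0.0458)) = (0.04957)^(1.052) = 0.04238.

0.0424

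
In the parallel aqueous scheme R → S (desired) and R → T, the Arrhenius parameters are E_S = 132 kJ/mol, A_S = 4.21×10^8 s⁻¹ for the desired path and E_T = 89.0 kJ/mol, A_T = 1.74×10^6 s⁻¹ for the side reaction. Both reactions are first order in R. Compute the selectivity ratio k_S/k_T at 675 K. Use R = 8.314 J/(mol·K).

With equal orders, S_{S/T} = k_S/k_T = (A_S/A_T)·exp[(E_T−E_S)/(RT)].
(E_T−E_S)/(RT) = (89.0−132)×10³/(8.314×675) = -43000/5612 = -7.662.
k_S/k_T = (4.21×10^8/1.74×10^6)·exp(-7.662) = 242.0 × 4.703×10^-4 = 0.114.

0.114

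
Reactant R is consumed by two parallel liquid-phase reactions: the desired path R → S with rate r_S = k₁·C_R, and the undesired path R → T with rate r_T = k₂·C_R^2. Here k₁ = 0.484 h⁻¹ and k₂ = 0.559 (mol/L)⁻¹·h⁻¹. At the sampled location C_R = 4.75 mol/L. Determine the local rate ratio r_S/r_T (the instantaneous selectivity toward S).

0.182

S_{S/T} = r_S/r_T = (k₁·C_R)/(k₂·C_R^2) = (k₁/k₂)·C_R⁻¹.
= (0.484×4.750) / (0.559×4.750^2) = 2.299/12.61 = 0.182.
The undesired path is higher order in R, so low C_R (CSTR or dilute feed) favours S.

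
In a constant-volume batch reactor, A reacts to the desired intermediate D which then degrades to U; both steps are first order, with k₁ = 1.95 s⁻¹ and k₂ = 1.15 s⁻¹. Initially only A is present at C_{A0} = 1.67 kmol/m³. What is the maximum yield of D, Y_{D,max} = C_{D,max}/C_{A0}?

At the optimum, C_{D,max}/C_{A0} = (k₁/k₂)^[k₂/(k₂−k₁)].
= (1.95/1.15)^(1.15/(1.15−1.95)) = (1.696)^(-1.437) = 0.4681.

0.468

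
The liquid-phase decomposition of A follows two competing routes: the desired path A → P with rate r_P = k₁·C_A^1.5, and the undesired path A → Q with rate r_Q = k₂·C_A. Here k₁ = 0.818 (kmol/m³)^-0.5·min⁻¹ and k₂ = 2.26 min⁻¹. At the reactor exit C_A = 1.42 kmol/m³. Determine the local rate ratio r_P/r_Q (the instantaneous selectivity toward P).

0.431

S_{P/Q} = r_P/r_Q = (k₁·C_A^1.5)/(k₂·C_A) = (k₁/k₂)·C_A^0.5.
= (0.818×1.420^1.5) / (2.26×1.420) = 1.384/3.209 = 0.431.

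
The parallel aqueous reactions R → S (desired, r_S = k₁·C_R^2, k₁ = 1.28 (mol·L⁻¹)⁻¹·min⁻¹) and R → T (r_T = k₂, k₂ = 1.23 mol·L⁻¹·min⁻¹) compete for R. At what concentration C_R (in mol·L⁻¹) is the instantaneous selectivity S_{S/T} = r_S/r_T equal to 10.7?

3.21 mol·L⁻¹

S_{S/T} = (k₁/k₂)·C_R^2 ⇒ C_R = (S·k₂/k₁)^(0.5).
= (10.7×1.23/1.28)^(0.5) = (10.28)^(0.5) = 3.21 mol·L⁻¹.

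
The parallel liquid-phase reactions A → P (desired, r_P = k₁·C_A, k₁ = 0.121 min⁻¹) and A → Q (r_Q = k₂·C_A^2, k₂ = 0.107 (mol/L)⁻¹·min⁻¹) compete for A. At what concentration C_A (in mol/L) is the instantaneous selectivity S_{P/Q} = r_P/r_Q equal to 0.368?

S_{P/Q} = (k₁/k₂)·C_A⁻¹ ⇒ C_A = (S·k₂/k₁)^(-1).
= (0.368×0.107/0.121)^(-1) = (0.3254)^(-1) = 3.07 mol/L.

3.07 mol/L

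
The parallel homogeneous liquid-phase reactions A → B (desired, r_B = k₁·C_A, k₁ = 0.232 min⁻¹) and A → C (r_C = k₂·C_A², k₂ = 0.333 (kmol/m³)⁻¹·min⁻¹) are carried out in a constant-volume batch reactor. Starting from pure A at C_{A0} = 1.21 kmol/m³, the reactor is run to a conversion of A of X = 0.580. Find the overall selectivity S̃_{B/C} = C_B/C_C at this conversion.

0.837

C_A = C_{A0}(1−X) = 0.5082 kmol/m³.
Along a PFR/batch, dC_B/dC_A = −r_B/(r_B+r_C) = −k₁/(k₁+k₂·C_A).
Integrating from C_{A0} to C_A: C_B = (0.232/0.333)·ln[(0.232+0.333·1.21)/(0.232+0.333·0.508)] = 0.6967·ln(0.6349/0.4012) = 0.3198 kmol/m³.
C_C = (C_{A0}−C_A)−C_B = 0.3820 kmol/m³; S̃_{B/C} = 0.3198/0.3820 = 0.837.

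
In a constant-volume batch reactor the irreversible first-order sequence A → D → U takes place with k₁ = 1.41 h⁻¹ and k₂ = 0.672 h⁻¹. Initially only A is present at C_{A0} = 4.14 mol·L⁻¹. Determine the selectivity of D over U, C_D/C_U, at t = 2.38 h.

0.495

Solving the coupled first-order balances gives C_D(t) = [k₁/(k₂−k₁)]·C_{A0}·(e^(−k₁t) − e^(−k₂t)).
e^(−k₁t) = e^(−1.41×2.38) = e^(−3.356) = 0.03488; e^(−k₂t) = e^(−1.599) = 0.2020.
C_D = 1.41×4.14/(0.672−1.41) × (0.03488−0.2020) = (-7.910)×(-0.1671) = 1.322 mol·L⁻¹.
C_A = C_{A0}e^(−k₁t) = 0.1444 mol·L⁻¹, so C_U = C_{A0}−C_A−C_D = 2.674 mol·L⁻¹; C_D/C_U = 0.495.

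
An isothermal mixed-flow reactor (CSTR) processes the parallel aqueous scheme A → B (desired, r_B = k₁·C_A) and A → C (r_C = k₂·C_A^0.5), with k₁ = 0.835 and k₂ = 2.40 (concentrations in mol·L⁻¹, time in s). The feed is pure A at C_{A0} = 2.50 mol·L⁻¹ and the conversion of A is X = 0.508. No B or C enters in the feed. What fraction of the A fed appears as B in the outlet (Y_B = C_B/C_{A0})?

0.141

Exit C_A = C_{A0}(1−X) = 2.50×0.492 = 1.230 mol·L⁻¹.
Rates in a CSTR are evaluated at the outlet concentration: r_B = 0.835×1.230 = 1.027, r_C = 2.40×1.230^0.5 = 2.662.
Fraction of consumed A going to B: r_B/(r_B+r_C) = 0.2784.
C_B = 0.2784·C_{A0}·X = 0.2784×2.50×0.508 = 0.354 mol·L⁻¹; Y_B = C_B/C_{A0} = 0.141.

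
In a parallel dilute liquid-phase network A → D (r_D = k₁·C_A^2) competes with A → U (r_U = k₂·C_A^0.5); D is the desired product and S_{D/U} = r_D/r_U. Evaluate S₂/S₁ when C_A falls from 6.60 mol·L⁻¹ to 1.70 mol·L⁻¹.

0.131

S_{D/U} = (k₁/k₂)·C_A^1.5, so S₂/S₁ = (C_{A,2}/C_{A,1})^1.5.
= (1.70/6.60)^1.5 = (0.2576)^1.5 = 0.131.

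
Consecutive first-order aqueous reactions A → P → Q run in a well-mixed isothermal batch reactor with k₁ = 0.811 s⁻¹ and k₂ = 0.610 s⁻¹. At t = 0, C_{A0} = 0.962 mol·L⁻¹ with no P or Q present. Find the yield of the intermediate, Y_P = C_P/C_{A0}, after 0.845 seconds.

0.376

For first-order series with pure A initially, C_P(t) = k₁C_{A0}/(k₂−k₁)·(e^(−k₁t) − e^(−k₂t)).
e^(−k₁t) = e^(−0.811×0.845) = e^(−0.6853) = 0.5039; e^(−k₂t) = e^(−0.5154) = 0.5972.
C_P = 0.811×0.962/(0.610−0.811) × (0.5039−0.5972) = (-3.882)×(-0.09329) = 0.3621 mol·L⁻¹.
Y_P = C_P/C_{A0} = 0.3621/0.962 = 0.376.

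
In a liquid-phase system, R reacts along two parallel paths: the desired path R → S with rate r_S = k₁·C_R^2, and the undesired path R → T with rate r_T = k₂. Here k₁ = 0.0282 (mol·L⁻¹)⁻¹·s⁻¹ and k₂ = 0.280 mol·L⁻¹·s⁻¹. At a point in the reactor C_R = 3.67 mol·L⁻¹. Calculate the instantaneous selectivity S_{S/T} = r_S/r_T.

1.36

S_{S/T} = r_S/r_T = (k₁·C_R^2)/(k₂) = (k₁/k₂)·C_R^2.
= (0.0282×3.670^2) / (0.280) = 0.3798/0.2800 = 1.36.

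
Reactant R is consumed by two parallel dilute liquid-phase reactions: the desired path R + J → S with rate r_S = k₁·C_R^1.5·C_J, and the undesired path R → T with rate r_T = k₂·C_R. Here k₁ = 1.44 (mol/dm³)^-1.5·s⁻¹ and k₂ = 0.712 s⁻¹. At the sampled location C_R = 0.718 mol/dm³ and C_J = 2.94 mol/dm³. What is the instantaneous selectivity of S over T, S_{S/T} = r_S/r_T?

S_{S/T} = r_S/r_T = (k₁·C_R^1.5·C_J)/(k₂·C_R) = (k₁/k₂)·C_R^0.5·C_J.
= (1.44×0.7180^1.5×2.940) / (0.712×0.7180) = 2.576/0.5112 = 5.04.
Since the desired path is higher order in R, keeping C_R high (PFR or concentrated feed) favours S.

5.04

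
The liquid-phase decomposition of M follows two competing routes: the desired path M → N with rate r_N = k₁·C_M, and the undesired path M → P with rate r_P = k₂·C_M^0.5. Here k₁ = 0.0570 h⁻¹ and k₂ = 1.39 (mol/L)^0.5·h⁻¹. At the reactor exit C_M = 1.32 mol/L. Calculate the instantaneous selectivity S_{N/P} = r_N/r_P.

0.0471

S_{N/P} = r_N/r_P = (k₁·C_M)/(k₂·C_M^0.5) = (k₁/k₂)·C_M^0.5.
= (0.0570×1.320) / (1.39×1.320^0.5) = 0.07524/1.597 = 0.0471.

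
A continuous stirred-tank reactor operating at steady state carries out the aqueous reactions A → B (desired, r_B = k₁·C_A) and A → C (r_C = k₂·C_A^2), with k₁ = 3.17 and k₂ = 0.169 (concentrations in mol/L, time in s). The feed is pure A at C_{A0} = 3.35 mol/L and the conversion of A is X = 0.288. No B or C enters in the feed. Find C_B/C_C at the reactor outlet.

7.86

Exit C_A = C_{A0}(1−X) = 3.35×0.712 = 2.385 mol/L.
In a CSTR the entire volume is at exit conditions, so r_B = 3.17×2.385 = 7.561 and r_C = 0.169×2.385^2 = 0.9615.
Overall selectivity = C_B/C_C = r_Bτ/(r_Cτ) = r_B/r_C = 7.86.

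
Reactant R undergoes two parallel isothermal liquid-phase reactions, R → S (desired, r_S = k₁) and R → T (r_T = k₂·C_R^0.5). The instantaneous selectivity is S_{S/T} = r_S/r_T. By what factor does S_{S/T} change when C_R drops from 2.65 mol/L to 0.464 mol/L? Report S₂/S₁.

S_{S/T} = (k₁/k₂)·C_R^-0.5, so S₂/S₁ = (C_{R,2}/C_{R,1})^-0.5.
= (0.464/2.65)^(-0.5) = (0.1751)^(-0.5) = 2.39.

2.39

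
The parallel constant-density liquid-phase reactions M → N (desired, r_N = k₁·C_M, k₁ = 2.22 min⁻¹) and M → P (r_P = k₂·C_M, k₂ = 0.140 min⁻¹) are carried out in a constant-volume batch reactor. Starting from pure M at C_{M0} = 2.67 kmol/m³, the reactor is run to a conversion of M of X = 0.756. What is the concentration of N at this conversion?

1.90 kmol/m³

C_M = C_{M0}(1−X) = 0.6515 kmol/m³.
Both paths are first order in M, so the instantaneous fraction to N is constant: dC_N/d(−C_M) = k₁/(k₁+k₂) = 0.9407.
C_N = 0.9407·(C_{M0}−C_M) = 0.9407×2.019 = 1.90 kmol/m³.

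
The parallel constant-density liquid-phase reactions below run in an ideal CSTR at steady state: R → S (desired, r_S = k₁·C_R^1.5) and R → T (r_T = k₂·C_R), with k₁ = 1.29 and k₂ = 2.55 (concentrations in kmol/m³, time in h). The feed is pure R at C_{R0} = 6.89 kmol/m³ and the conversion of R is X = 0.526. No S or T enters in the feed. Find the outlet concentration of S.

Exit C_R = C_{R0}(1−X) = 6.89×0.474 = 3.266 kmol/m³.
A CSTR operates uniformly at the exit composition, giving r_S = 7.614 and r_T = 8.328 (each k·C_R^n at C_R = 3.266).
Fraction of consumed R going to S: r_S/(r_S+r_T) = 0.4776.
C_S = 0.4776·C_{R0}·X = 0.4776×6.89×0.526 = 1.73 kmol/m³.

1.73 kmol/m³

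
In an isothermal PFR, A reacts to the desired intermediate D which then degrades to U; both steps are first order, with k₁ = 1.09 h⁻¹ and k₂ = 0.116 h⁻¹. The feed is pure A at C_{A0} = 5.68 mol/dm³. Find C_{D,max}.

4.35 mol/dm³

At the optimum, C_{D,max}/C_{A0} = (k₁/k₂)^[k₂/(k₂−k₁)].
= (1.09/0.116)^(0.116/(0.116−1.09)) = (9.397)^(-0.1191) = 0.7658.
C_{D,max} = 0.7658×5.68 = 4.35 mol/dm³.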